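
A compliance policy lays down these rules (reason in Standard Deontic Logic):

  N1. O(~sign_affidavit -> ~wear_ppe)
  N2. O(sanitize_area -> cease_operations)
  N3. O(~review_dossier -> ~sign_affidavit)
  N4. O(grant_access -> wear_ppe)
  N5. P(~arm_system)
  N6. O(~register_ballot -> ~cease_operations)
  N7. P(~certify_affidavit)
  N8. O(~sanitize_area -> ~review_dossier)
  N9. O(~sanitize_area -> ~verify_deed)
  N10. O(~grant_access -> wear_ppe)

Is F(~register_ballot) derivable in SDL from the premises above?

By case analysis on ~grant_access: premise 10 gives O(~grant_access -> wear_ppe) and premise 4 gives O(grant_access -> wear_ppe), so O(wear_ppe) either way.
Premise 1, O(~sign_affidavit -> ~wear_ppe), contraposes to O(wear_ppe -> sign_affidavit); with O(wear_ppe) we get O(sign_affidavit).
Premise 3, O(~review_dossier -> ~sign_affidavit), contraposes to O(sign_affidavit -> review_dossier); with O(sign_affidavit) we get O(review_dossier).
Premise 8 is O(~sanitize_area -> ~review_dossier); contrapositively O(review_dossier -> sanitize_area). Since O(review_dossier) holds, K gives O(sanitize_area).
Premise 2 is O(sanitize_area -> cease_operations); since O(sanitize_area), deontic closure gives O(cease_operations).
Premise 6 is O(~register_ballot -> ~cease_operations); contrapositively O(cease_operations -> register_ballot). Since O(cease_operations) holds, K gives O(register_ballot).
Premises 5, 7, 9 do not contribute to this derivation.
So O(register_ballot) holds, i.e. F(~register_ballot). The claim follows.

Yes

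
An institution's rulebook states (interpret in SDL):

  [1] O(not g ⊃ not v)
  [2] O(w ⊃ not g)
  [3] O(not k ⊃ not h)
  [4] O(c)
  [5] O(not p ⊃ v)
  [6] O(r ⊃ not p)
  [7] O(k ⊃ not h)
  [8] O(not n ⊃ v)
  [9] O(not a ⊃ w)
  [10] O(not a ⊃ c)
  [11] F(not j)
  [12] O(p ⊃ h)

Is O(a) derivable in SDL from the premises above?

Yes

By case analysis on not k: premise 3 gives O(not k ⊃ not h) and premise 7 gives O(k ⊃ not h), so O(not h) either way.
The contrapositive of premise 12 (O(p ⊃ h)) is O(not h ⊃ not p), and O(not h) is already established, so O(not p).
Premise 5 is O(not p ⊃ v); since O(not p), deontic closure gives O(v).
Premise 1 is O(not g ⊃ not v); contrapositively O(v ⊃ g). Since O(v) holds, K gives O(g).
Premise 2 is O(w ⊃ not g); contrapositively O(g ⊃ not w). Since O(g) holds, K gives O(not w).
The contrapositive of premise 9 (O(not a ⊃ w)) is O(not w ⊃ a), and O(not w) is already established, so O(a).
Premises 4, 6, 8, 10, 11 do not contribute to this derivation.
So O(a) follows.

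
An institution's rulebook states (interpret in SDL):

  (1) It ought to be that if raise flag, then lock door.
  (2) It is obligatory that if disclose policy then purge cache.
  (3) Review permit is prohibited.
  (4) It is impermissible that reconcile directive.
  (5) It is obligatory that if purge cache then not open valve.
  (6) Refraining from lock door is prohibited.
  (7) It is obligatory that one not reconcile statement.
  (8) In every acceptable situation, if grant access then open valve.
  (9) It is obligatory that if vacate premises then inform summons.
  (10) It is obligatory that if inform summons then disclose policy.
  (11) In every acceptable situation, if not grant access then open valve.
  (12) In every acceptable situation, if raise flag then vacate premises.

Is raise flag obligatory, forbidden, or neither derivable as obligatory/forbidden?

Premises 11 and 8 cover both cases: O(¬grant_access → open_valve) and O(grant_access → open_valve). Since ¬grant_access ∨ grant_access is a tautology, O(open_valve) follows.
Premise 5, O(purge_cache → ¬open_valve), contraposes to O(open_valve → ¬purge_cache); with O(open_valve) we get O(¬purge_cache).
The contrapositive of premise 2 (O(disclose_policy → purge_cache)) is O(¬purge_cache → ¬disclose_policy), and O(¬purge_cache) is already established, so O(¬disclose_policy).
The contrapositive of premise 10 (O(inform_summons → disclose_policy)) is O(¬disclose_policy → ¬inform_summons), and O(¬disclose_policy) is already established, so O(¬inform_summons).
Premise 9 is O(vacate_premises → inform_summons); contrapositively O(¬inform_summons → ¬vacate_premises). Since O(¬inform_summons) holds, K gives O(¬vacate_premises).
The contrapositive of premise 12 (O(raise_flag → vacate_premises)) is O(¬vacate_premises → ¬raise_flag), and O(¬vacate_premises) is already established, so O(¬raise_flag).
Premises 1, 3, 4, 6, 7 do not contribute to this derivation.
Thus O(¬raise_flag), which is F(raise_flag): raise_flag is forbidden.

Forbidden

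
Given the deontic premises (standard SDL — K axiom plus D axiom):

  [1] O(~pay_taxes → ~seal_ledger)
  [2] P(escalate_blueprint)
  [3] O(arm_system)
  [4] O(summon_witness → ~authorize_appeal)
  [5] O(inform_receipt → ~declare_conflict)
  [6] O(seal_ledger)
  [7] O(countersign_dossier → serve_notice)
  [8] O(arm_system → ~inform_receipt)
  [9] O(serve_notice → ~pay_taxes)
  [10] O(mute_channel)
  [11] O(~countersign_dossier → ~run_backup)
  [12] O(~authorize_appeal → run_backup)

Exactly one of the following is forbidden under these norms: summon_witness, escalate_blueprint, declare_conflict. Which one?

Premise 6 states O(seal_ledger) outright.
Premise 1, O(~pay_taxes → ~seal_ledger), contraposes to O(seal_ledger → pay_taxes); with O(seal_ledger) we get O(pay_taxes).
Premise 9 is O(serve_notice → ~pay_taxes); contrapositively O(pay_taxes → ~serve_notice). Since O(pay_taxes) holds, K gives O(~serve_notice).
Premise 7, O(countersign_dossier → serve_notice), contraposes to O(~serve_notice → ~countersign_dossier); with O(~serve_notice) we get O(~countersign_dossier).
From O(~countersign_dossier) and premise 11, O(~countersign_dossier → ~run_backup), we obtain O(~run_backup).
Premise 12 is O(~authorize_appeal → run_backup); contrapositively O(~run_backup → authorize_appeal). Since O(~run_backup) holds, K gives O(authorize_appeal).
The contrapositive of premise 4 (O(summon_witness → ~authorize_appeal)) is O(authorize_appeal → ~summon_witness), and O(authorize_appeal) is already established, so O(~summon_witness).
So O(~summon_witness) holds, i.e. summon_witness is forbidden. None of the other listed options is forbidden under the premises.

summon_witness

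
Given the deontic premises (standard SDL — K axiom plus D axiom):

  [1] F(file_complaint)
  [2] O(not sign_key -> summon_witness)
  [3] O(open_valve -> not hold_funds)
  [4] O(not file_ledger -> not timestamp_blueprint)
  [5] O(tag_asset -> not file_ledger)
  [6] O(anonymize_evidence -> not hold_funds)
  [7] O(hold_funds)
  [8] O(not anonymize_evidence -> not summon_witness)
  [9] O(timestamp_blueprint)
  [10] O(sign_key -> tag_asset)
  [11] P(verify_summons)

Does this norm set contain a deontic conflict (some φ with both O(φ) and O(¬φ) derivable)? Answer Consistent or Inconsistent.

Premise 9 gives O(timestamp_blueprint).
Premise 4 is O(not file_ledger -> not timestamp_blueprint); contrapositively O(timestamp_blueprint -> file_ledger). Since O(timestamp_blueprint) holds, K gives O(file_ledger).
Premise 5, O(tag_asset -> not file_ledger), contraposes to O(file_ledger -> not tag_asset); with O(file_ledger) we get O(not tag_asset).
Premise 10, O(sign_key -> tag_asset), contraposes to O(not tag_asset -> not sign_key); with O(not tag_asset) we get O(not sign_key).
Premise 2 is O(not sign_key -> summon_witness); since O(not sign_key), deontic closure gives O(summon_witness).
Premise 8 is O(not anonymize_evidence -> not summon_witness); contrapositively O(summon_witness -> anonymize_evidence). Since O(summon_witness) holds, K gives O(anonymize_evidence).
Applying K to premise 6 (O(anonymize_evidence -> not hold_funds)) and O(anonymize_evidence) yields O(not hold_funds).
Yet premise 7 states O(hold_funds).
We now have both O(not hold_funds) and O(hold_funds) — hold_funds is simultaneously obligatory and forbidden, violating the D-axiom.

Inconsistent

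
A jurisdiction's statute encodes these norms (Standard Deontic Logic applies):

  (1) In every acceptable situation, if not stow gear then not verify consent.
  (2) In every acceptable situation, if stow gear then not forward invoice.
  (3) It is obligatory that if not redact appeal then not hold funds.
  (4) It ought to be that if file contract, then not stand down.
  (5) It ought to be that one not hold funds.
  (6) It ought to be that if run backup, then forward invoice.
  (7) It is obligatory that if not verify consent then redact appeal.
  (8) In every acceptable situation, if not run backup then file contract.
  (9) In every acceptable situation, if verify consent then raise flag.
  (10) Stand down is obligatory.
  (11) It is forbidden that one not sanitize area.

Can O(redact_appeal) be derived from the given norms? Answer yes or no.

Premise 10 states O(stand_down) outright.
Premise 4 is O(file_contract → ¬stand_down); contrapositively O(stand_down → ¬file_contract). Since O(stand_down) holds, K gives O(¬file_contract).
Premise 8, O(¬run_backup → file_contract), contraposes to O(¬file_contract → run_backup); with O(¬file_contract) we get O(run_backup).
From O(run_backup) and premise 6, O(run_backup → forward_invoice), we obtain O(forward_invoice).
The contrapositive of premise 2 (O(stow_gear → ¬forward_invoice)) is O(forward_invoice → ¬stow_gear), and O(forward_invoice) is already established, so O(¬stow_gear).
From O(¬stow_gear) and premise 1, O(¬stow_gear → ¬verify_consent), we obtain O(¬verify_consent).
With premise 7, O(¬verify_consent → redact_appeal), the K-axiom yields O(redact_appeal).
Premises 3, 5, 9, 11 do not contribute to this derivation.
So O(redact_appeal) follows.

Yes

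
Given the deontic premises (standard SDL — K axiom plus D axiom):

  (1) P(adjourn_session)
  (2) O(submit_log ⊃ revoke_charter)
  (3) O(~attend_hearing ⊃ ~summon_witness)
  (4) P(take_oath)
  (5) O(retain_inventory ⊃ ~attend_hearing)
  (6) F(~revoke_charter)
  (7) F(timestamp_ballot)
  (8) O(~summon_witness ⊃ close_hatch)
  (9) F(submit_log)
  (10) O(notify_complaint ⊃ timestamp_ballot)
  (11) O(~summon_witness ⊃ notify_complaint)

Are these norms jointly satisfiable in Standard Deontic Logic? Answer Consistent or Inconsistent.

Premise 2 is O(submit_log ⊃ revoke_charter); even if O(revoke_charter) held, inferring O(submit_log) would be affirming the consequent — invalid.
So O(submit_log) is not derivable, and the apparent clash with O(~submit_log) does not arise.
A world satisfying every obligation exists (e.g. adjourn_session=false, attend_hearing=true, close_hatch=false, notify_complaint=false, retain_inventory=false, revoke_charter=true, submit_log=false, summon_witness=true, take_oath=false, timestamp_ballot=false); no atom is both obligatory and forbidden, so the set is consistent.

Consistent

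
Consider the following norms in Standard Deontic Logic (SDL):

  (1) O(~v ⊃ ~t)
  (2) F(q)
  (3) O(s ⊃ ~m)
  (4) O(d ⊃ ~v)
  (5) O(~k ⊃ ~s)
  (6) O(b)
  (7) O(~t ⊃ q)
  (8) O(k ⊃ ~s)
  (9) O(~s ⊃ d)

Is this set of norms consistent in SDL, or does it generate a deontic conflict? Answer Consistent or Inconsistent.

Premises 5 and 8 cover both cases: O(~k ⊃ ~s) and O(k ⊃ ~s). Since ~k ∨ k is a tautology, O(~s) follows.
Premise 9 is O(~s ⊃ d); since O(~s), deontic closure gives O(d).
Premise 4 is O(d ⊃ ~v); since O(d), deontic closure gives O(~v).
Premise 1 is O(~v ⊃ ~t); since O(~v), deontic closure gives O(~t).
With premise 7, O(~t ⊃ q), the K-axiom yields O(q).
Yet premise 2 is F(q), i.e. O(~q).
We now have both O(q) and O(~q) — q is simultaneously obligatory and forbidden, violating the D-axiom.

Inconsistent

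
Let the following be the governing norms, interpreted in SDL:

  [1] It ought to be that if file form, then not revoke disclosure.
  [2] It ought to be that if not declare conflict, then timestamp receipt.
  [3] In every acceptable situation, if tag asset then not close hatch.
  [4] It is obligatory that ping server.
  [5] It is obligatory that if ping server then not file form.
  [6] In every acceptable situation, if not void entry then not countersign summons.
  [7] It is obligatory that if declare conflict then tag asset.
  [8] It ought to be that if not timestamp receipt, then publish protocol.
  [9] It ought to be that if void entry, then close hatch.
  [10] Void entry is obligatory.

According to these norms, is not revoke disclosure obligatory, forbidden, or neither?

Premise 1 is O(file_form → ¬revoke_disclosure), but O(file_form) is not derivable from the premises, so it does not yield O(¬revoke_disclosure).
No premise or chain of K-axiom applications forces O(¬revoke_disclosure), and none forces O(revoke_disclosure). So ¬revoke_disclosure is neither obligatory nor forbidden under these norms.

Neither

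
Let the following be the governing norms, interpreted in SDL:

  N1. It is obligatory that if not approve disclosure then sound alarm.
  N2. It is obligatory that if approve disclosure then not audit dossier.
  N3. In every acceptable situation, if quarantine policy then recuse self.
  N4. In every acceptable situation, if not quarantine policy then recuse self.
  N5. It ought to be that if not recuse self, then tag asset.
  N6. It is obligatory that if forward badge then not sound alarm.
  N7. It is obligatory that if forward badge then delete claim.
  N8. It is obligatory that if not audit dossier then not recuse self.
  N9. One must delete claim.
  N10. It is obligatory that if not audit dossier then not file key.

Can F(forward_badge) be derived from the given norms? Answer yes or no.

Premises 3 and 4 are O(quarantine_policy → recuse_self) and O(¬quarantine_policy → recuse_self); every ideal world satisfies quarantine_policy or ¬quarantine_policy, so in either case recuse_self holds — hence O(recuse_self).
Premise 8, O(¬audit_dossier → ¬recuse_self), contraposes to O(recuse_self → audit_dossier); with O(recuse_self) we get O(audit_dossier).
The contrapositive of premise 2 (O(approve_disclosure → ¬audit_dossier)) is O(audit_dossier → ¬approve_disclosure), and O(audit_dossier) is already established, so O(¬approve_disclosure).
From O(¬approve_disclosure) and premise 1, O(¬approve_disclosure → sound_alarm), we obtain O(sound_alarm).
Premise 6, O(forward_badge → ¬sound_alarm), contraposes to O(sound_alarm → ¬forward_badge); with O(sound_alarm) we get O(¬forward_badge).
Premises 5, 7, 9, 10 do not contribute to this derivation.
So O(¬forward_badge) holds, i.e. F(forward_badge). The claim follows.

Yes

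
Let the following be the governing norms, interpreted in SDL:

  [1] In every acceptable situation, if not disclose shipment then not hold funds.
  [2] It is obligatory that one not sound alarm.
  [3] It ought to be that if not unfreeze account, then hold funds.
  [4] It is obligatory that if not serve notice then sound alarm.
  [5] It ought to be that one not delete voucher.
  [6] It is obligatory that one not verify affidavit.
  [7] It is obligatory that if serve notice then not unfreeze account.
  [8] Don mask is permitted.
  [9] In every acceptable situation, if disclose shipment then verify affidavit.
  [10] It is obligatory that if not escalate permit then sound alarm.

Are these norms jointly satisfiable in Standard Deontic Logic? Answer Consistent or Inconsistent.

Premise 6 gives O(¬verify_affidavit).
Premise 9, O(disclose_shipment → verify_affidavit), contraposes to O(¬verify_affidavit → ¬disclose_shipment); with O(¬verify_affidavit) we get O(¬disclose_shipment).
From O(¬disclose_shipment) and premise 1, O(¬disclose_shipment → ¬hold_funds), we obtain O(¬hold_funds).
Premise 3, O(¬unfreeze_account → hold_funds), contraposes to O(¬hold_funds → unfreeze_account); with O(¬hold_funds) we get O(unfreeze_account).
Premise 7 is O(serve_notice → ¬unfreeze_account); contrapositively O(unfreeze_account → ¬serve_notice). Since O(unfreeze_account) holds, K gives O(¬serve_notice).
Applying K to premise 4 (O(¬serve_notice → sound_alarm)) and O(¬serve_notice) yields O(sound_alarm).
However, premise 2 gives O(¬sound_alarm).
We now have both O(sound_alarm) and O(¬sound_alarm) — sound_alarm is simultaneously obligatory and forbidden, violating the D-axiom.

Inconsistent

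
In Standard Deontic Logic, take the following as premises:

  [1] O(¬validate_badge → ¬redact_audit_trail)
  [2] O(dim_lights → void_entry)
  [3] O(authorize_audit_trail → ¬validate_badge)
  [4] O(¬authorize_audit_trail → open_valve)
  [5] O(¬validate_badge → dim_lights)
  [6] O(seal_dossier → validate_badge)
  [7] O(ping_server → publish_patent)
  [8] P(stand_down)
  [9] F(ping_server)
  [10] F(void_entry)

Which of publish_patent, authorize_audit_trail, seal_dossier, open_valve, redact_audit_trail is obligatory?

open_valve

Premise 10, F(void_entry), is equivalent to O(¬void_entry).
The contrapositive of premise 2 (O(dim_lights → void_entry)) is O(¬void_entry → ¬dim_lights), and O(¬void_entry) is already established, so O(¬dim_lights).
The contrapositive of premise 5 (O(¬validate_badge → dim_lights)) is O(¬dim_lights → validate_badge), and O(¬dim_lights) is already established, so O(validate_badge).
Premise 3 is O(authorize_audit_trail → ¬validate_badge); contrapositively O(validate_badge → ¬authorize_audit_trail). Since O(validate_badge) holds, K gives O(¬authorize_audit_trail).
Applying K to premise 4 (O(¬authorize_audit_trail → open_valve)) and O(¬authorize_audit_trail) yields O(open_valve).
So O(open_valve) holds — open_valve is obligatory. None of the other listed options is made obligatory by any chain of premises.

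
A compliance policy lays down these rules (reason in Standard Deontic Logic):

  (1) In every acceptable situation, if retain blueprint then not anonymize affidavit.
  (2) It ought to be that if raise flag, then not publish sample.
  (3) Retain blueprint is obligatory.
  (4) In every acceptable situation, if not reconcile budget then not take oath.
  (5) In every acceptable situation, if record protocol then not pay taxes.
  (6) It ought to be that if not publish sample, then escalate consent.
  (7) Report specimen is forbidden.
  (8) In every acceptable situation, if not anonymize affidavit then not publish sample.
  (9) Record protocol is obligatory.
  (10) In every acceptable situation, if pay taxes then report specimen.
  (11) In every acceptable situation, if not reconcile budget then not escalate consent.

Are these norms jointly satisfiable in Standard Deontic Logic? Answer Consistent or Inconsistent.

Consistent

Premise 10 is O(pay_taxes → report_specimen), but O(pay_taxes) is not derivable from the premises, so it does not yield O(report_specimen).
So O(report_specimen) is not derivable, and the apparent clash with O(¬report_specimen) does not arise.
A world satisfying every obligation exists (e.g. anonymize_affidavit=false, escalate_consent=true, pay_taxes=false, publish_sample=false, raise_flag=false, reconcile_budget=true, record_protocol=true, report_specimen=false, retain_blueprint=true, take_oath=false); no atom is both obligatory and forbidden, so the set is consistent.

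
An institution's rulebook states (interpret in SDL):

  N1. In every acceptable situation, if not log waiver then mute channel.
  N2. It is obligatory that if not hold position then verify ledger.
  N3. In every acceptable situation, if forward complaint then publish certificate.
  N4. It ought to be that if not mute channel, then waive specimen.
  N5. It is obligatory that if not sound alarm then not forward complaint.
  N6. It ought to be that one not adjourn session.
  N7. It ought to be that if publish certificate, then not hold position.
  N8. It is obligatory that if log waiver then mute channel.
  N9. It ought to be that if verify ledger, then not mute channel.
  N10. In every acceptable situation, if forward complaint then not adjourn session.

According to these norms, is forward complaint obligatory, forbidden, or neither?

Premises 1 and 8 cover both cases: O(¬log_waiver → mute_channel) and O(log_waiver → mute_channel). Since ¬log_waiver ∨ log_waiver is a tautology, O(mute_channel) follows.
Premise 9, O(verify_ledger → ¬mute_channel), contraposes to O(mute_channel → ¬verify_ledger); with O(mute_channel) we get O(¬verify_ledger).
The contrapositive of premise 2 (O(¬hold_position → verify_ledger)) is O(¬verify_ledger → hold_position), and O(¬verify_ledger) is already established, so O(hold_position).
Premise 7 is O(publish_certificate → ¬hold_position); contrapositively O(hold_position → ¬publish_certificate). Since O(hold_position) holds, K gives O(¬publish_certificate).
The contrapositive of premise 3 (O(forward_complaint → publish_certificate)) is O(¬publish_certificate → ¬forward_complaint), and O(¬publish_certificate) is already established, so O(¬forward_complaint).
Premises 4, 5, 6, 10 do not contribute to this derivation.
Thus O(¬forward_complaint), which is F(forward_complaint): forward_complaint is forbidden.

Forbidden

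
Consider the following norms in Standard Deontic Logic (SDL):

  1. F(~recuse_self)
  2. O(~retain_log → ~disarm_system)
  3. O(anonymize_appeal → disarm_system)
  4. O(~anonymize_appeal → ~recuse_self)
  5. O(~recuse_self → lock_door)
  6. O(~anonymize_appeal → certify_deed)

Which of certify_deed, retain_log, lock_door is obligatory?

Premise 1 is F(~recuse_self), i.e. O(recuse_self).
The contrapositive of premise 4 (O(~anonymize_appeal → ~recuse_self)) is O(recuse_self → anonymize_appeal), and O(recuse_self) is already established, so O(anonymize_appeal).
With premise 3, O(anonymize_appeal → disarm_system), the K-axiom yields O(disarm_system).
The contrapositive of premise 2 (O(~retain_log → ~disarm_system)) is O(disarm_system → retain_log), and O(disarm_system) is already established, so O(retain_log).
So O(retain_log) holds — retain_log is obligatory. None of the other listed options is made obligatory by any chain of premises.

retain_log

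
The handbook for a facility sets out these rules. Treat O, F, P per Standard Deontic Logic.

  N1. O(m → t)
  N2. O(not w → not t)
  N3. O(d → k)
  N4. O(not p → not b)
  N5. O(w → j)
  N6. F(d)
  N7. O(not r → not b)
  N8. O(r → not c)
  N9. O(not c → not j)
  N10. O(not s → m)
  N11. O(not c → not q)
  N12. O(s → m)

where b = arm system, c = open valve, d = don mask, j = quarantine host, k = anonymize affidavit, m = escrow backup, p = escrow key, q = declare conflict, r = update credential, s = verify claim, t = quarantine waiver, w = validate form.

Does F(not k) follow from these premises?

No

Premise 3 is O(d → k), but O(d) is not derivable from the premises, so it does not yield O(k).
No other premise forces O(k). An ideal world satisfying every premise can still have not k true, so F(not k) is not derivable.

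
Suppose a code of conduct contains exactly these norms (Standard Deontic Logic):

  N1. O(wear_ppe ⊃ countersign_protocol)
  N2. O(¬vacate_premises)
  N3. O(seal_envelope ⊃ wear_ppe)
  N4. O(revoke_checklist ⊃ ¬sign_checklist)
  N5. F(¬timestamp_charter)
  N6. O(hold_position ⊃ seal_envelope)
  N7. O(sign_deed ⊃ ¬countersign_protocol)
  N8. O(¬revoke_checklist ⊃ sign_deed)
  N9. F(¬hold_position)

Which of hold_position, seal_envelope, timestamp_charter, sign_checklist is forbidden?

Premise 9, F(¬hold_position), is equivalent to O(hold_position).
With premise 6, O(hold_position ⊃ seal_envelope), the K-axiom yields O(seal_envelope).
Applying K to premise 3 (O(seal_envelope ⊃ wear_ppe)) and O(seal_envelope) yields O(wear_ppe).
With premise 1, O(wear_ppe ⊃ countersign_protocol), the K-axiom yields O(countersign_protocol).
The contrapositive of premise 7 (O(sign_deed ⊃ ¬countersign_protocol)) is O(countersign_protocol ⊃ ¬sign_deed), and O(countersign_protocol) is already established, so O(¬sign_deed).
Premise 8, O(¬revoke_checklist ⊃ sign_deed), contraposes to O(¬sign_deed ⊃ revoke_checklist); with O(¬sign_deed) we get O(revoke_checklist).
From O(revoke_checklist) and premise 4, O(revoke_checklist ⊃ ¬sign_checklist), we obtain O(¬sign_checklist).
So O(¬sign_checklist) holds, i.e. sign_checklist is forbidden. None of the other listed options is forbidden under the premises.

sign_checklist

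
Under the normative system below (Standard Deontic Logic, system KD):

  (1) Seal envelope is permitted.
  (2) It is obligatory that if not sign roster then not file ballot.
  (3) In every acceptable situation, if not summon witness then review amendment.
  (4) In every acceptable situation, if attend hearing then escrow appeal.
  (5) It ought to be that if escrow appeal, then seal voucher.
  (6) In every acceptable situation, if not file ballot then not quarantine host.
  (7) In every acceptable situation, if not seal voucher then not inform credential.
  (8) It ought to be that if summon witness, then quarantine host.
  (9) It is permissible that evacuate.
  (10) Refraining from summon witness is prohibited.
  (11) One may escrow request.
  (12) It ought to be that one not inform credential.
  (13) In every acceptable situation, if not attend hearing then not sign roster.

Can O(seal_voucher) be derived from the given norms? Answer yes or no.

Yes

Premise 10 is F(¬summon_witness), i.e. O(summon_witness).
Premise 8 is O(summon_witness → quarantine_host); since O(summon_witness), deontic closure gives O(quarantine_host).
Premise 6 is O(¬file_ballot → ¬quarantine_host); contrapositively O(quarantine_host → file_ballot). Since O(quarantine_host) holds, K gives O(file_ballot).
Premise 2, O(¬sign_roster → ¬file_ballot), contraposes to O(file_ballot → sign_roster); with O(file_ballot) we get O(sign_roster).
Premise 13, O(¬attend_hearing → ¬sign_roster), contraposes to O(sign_roster → attend_hearing); with O(sign_roster) we get O(attend_hearing).
From O(attend_hearing) and premise 4, O(attend_hearing → escrow_appeal), we obtain O(escrow_appeal).
From O(escrow_appeal) and premise 5, O(escrow_appeal → seal_voucher), we obtain O(seal_voucher).
Premises 1, 3, 7, 9, 11, 12 do not contribute to this derivation.
So O(seal_voucher) follows.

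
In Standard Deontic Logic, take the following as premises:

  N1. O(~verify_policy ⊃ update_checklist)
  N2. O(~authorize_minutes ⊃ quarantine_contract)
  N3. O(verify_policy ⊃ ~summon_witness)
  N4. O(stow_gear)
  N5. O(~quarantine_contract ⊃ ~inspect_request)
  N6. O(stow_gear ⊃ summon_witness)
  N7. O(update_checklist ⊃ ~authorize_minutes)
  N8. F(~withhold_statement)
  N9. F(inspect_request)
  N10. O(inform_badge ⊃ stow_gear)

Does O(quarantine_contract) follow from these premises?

Premise 4 gives O(stow_gear).
Premise 6 is O(stow_gear ⊃ summon_witness); since O(stow_gear), deontic closure gives O(summon_witness).
Premise 3 is O(verify_policy ⊃ ~summon_witness); contrapositively O(summon_witness ⊃ ~verify_policy). Since O(summon_witness) holds, K gives O(~verify_policy).
Applying K to premise 1 (O(~verify_policy ⊃ update_checklist)) and O(~verify_policy) yields O(update_checklist).
Premise 7 is O(update_checklist ⊃ ~authorize_minutes); since O(update_checklist), deontic closure gives O(~authorize_minutes).
Applying K to premise 2 (O(~authorize_minutes ⊃ quarantine_contract)) and O(~authorize_minutes) yields O(quarantine_contract).
Premises 5, 8, 9, 10 do not contribute to this derivation.
So O(quarantine_contract) follows.

Yes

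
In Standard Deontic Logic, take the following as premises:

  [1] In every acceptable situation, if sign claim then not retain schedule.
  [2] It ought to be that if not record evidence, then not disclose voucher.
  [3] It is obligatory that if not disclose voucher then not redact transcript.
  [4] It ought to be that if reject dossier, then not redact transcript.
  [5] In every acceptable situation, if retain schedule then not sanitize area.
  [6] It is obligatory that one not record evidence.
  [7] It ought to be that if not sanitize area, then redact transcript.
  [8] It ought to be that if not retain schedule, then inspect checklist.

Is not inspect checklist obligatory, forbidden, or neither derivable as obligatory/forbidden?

Premise 6 gives O(¬record_evidence).
From O(¬record_evidence) and premise 2, O(¬record_evidence → ¬disclose_voucher), we obtain O(¬disclose_voucher).
Premise 3 is O(¬disclose_voucher → ¬redact_transcript); since O(¬disclose_voucher), deontic closure gives O(¬redact_transcript).
The contrapositive of premise 7 (O(¬sanitize_area → redact_transcript)) is O(¬redact_transcript → sanitize_area), and O(¬redact_transcript) is already established, so O(sanitize_area).
Premise 5 is O(retain_schedule → ¬sanitize_area); contrapositively O(sanitize_area → ¬retain_schedule). Since O(sanitize_area) holds, K gives O(¬retain_schedule).
With premise 8, O(¬retain_schedule → inspect_checklist), the K-axiom yields O(inspect_checklist).
Premises 1, 4 do not contribute to this derivation.
Thus O(inspect_checklist), which is F(¬inspect_checklist): ¬inspect_checklist is forbidden.

Forbidden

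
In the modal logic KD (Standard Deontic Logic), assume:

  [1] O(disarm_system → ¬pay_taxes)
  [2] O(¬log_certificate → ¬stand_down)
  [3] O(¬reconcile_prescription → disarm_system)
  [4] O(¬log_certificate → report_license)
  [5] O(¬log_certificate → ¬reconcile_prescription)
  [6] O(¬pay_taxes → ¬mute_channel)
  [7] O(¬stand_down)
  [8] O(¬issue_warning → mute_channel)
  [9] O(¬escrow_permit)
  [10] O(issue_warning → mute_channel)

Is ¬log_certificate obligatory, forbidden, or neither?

Premises 8 and 10 cover both cases: O(¬issue_warning → mute_channel) and O(issue_warning → mute_channel). Since ¬issue_warning ∨ issue_warning is a tautology, O(mute_channel) follows.
The contrapositive of premise 6 (O(¬pay_taxes → ¬mute_channel)) is O(mute_channel → pay_taxes), and O(mute_channel) is already established, so O(pay_taxes).
Premise 1 is O(disarm_system → ¬pay_taxes); contrapositively O(pay_taxes → ¬disarm_system). Since O(pay_taxes) holds, K gives O(¬disarm_system).
Premise 3 is O(¬reconcile_prescription → disarm_system); contrapositively O(¬disarm_system → reconcile_prescription). Since O(¬disarm_system) holds, K gives O(reconcile_prescription).
The contrapositive of premise 5 (O(¬log_certificate → ¬reconcile_prescription)) is O(reconcile_prescription → log_certificate), and O(reconcile_prescription) is already established, so O(log_certificate).
Premises 2, 4, 7, 9 do not contribute to this derivation.
Thus O(log_certificate), which is F(¬log_certificate): ¬log_certificate is forbidden.

Forbidden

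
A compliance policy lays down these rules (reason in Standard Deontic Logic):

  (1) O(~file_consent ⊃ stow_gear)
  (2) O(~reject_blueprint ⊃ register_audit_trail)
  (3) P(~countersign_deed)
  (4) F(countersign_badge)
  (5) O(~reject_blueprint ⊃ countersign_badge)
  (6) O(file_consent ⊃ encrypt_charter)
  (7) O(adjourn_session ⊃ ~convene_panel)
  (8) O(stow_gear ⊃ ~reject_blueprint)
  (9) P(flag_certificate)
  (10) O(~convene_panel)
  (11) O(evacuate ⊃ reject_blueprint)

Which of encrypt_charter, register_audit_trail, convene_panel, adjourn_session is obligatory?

encrypt_charter

F(countersign_badge) at premise 4 means O(~countersign_badge).
The contrapositive of premise 5 (O(~reject_blueprint ⊃ countersign_badge)) is O(~countersign_badge ⊃ reject_blueprint), and O(~countersign_badge) is already established, so O(reject_blueprint).
Premise 8 is O(stow_gear ⊃ ~reject_blueprint); contrapositively O(reject_blueprint ⊃ ~stow_gear). Since O(reject_blueprint) holds, K gives O(~stow_gear).
Premise 1 is O(~file_consent ⊃ stow_gear); contrapositively O(~stow_gear ⊃ file_consent). Since O(~stow_gear) holds, K gives O(file_consent).
With premise 6, O(file_consent ⊃ encrypt_charter), the K-axiom yields O(encrypt_charter).
So O(encrypt_charter) holds — encrypt_charter is obligatory. None of the other listed options is made obligatory by any chain of premises.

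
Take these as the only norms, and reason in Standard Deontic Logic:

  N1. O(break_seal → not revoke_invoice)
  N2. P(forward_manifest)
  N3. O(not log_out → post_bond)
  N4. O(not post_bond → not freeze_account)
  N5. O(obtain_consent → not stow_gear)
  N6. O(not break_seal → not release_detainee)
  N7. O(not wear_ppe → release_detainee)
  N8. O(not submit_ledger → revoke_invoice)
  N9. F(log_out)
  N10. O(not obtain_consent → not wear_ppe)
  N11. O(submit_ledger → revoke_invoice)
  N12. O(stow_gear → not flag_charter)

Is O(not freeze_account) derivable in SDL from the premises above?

No

Premise 4 is O(not post_bond → not freeze_account), but O(not post_bond) is not derivable from the premises, so it does not yield O(not freeze_account).
No other premise forces O(not freeze_account). An ideal world satisfying every premise can still have not freeze_account false, so O(not freeze_account) is not derivable.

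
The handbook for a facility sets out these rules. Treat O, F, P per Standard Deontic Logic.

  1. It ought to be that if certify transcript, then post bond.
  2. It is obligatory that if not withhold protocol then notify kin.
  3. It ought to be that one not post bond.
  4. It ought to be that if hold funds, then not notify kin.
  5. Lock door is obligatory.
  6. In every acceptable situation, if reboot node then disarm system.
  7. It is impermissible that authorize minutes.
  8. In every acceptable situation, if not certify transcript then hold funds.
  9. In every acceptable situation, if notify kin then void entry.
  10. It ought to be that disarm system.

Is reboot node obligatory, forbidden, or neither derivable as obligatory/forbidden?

Premise 6 is O(reboot_node → disarm_system); even if O(disarm_system) held, inferring O(reboot_node) would be affirming the consequent — invalid.
No premise or chain of K-axiom applications forces O(reboot_node), and none forces O(¬reboot_node). So reboot_node is neither obligatory nor forbidden under these norms.

Neither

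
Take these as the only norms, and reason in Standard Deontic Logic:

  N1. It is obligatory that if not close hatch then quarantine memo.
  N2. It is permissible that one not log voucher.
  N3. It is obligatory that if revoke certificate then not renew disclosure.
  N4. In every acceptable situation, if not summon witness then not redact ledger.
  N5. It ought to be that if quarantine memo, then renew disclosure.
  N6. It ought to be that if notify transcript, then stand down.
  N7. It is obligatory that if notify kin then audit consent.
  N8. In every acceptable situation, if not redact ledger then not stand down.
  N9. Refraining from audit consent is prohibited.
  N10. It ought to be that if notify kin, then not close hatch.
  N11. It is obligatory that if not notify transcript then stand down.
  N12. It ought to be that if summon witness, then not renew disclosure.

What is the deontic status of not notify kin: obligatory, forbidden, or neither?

Obligatory

Premises 11 and 6 are O(¬notify_transcript → stand_down) and O(notify_transcript → stand_down); every ideal world satisfies ¬notify_transcript or notify_transcript, so in either case stand_down holds — hence O(stand_down).
Premise 8 is O(¬redact_ledger → ¬stand_down); contrapositively O(stand_down → redact_ledger). Since O(stand_down) holds, K gives O(redact_ledger).
Premise 4 is O(¬summon_witness → ¬redact_ledger); contrapositively O(redact_ledger → summon_witness). Since O(redact_ledger) holds, K gives O(summon_witness).
From O(summon_witness) and premise 12, O(summon_witness → ¬renew_disclosure), we obtain O(¬renew_disclosure).
Premise 5, O(quarantine_memo → renew_disclosure), contraposes to O(¬renew_disclosure → ¬quarantine_memo); with O(¬renew_disclosure) we get O(¬quarantine_memo).
Premise 1 is O(¬close_hatch → quarantine_memo); contrapositively O(¬quarantine_memo → close_hatch). Since O(¬quarantine_memo) holds, K gives O(close_hatch).
Premise 10, O(notify_kin → ¬close_hatch), contraposes to O(close_hatch → ¬notify_kin); with O(close_hatch) we get O(¬notify_kin).
Premises 2, 3, 7, 9 do not contribute to this derivation.
Hence ¬notify_kin is obligatory.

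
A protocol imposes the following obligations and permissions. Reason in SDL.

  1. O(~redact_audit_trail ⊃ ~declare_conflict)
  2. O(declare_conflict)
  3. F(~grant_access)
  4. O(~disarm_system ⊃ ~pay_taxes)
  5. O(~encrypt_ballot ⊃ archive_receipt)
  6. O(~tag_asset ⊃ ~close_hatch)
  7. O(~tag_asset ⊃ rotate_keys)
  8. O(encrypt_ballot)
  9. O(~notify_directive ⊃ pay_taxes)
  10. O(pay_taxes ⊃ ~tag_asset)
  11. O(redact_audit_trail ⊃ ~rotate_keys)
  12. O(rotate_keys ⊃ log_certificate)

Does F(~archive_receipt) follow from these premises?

Premise 5 is O(~encrypt_ballot ⊃ archive_receipt), but O(~encrypt_ballot) is not derivable from the premises, so it does not yield O(archive_receipt).
No other premise forces O(archive_receipt). An ideal world satisfying every premise can still have ~archive_receipt true, so F(~archive_receipt) is not derivable.

No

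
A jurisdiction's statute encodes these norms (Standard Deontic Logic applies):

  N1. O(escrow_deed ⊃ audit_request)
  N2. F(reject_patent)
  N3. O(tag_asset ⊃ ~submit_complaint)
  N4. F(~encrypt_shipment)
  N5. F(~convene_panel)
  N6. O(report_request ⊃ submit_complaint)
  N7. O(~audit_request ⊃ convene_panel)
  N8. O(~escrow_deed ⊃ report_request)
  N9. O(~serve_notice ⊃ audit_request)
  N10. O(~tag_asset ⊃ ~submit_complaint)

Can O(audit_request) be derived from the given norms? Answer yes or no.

Yes

By case analysis on tag_asset: premise 3 gives O(tag_asset ⊃ ~submit_complaint) and premise 10 gives O(~tag_asset ⊃ ~submit_complaint), so O(~submit_complaint) either way.
The contrapositive of premise 6 (O(report_request ⊃ submit_complaint)) is O(~submit_complaint ⊃ ~report_request), and O(~submit_complaint) is already established, so O(~report_request).
Premise 8, O(~escrow_deed ⊃ report_request), contraposes to O(~report_request ⊃ escrow_deed); with O(~report_request) we get O(escrow_deed).
Applying K to premise 1 (O(escrow_deed ⊃ audit_request)) and O(escrow_deed) yields O(audit_request).
Premises 2, 4, 5, 7, 9 do not contribute to this derivation.
So O(audit_request) follows.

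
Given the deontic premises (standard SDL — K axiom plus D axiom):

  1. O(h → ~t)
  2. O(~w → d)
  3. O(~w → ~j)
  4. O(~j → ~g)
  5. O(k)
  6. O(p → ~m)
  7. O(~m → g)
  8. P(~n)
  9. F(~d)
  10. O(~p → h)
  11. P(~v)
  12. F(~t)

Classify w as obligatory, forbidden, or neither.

Premise 12 is F(~t), i.e. O(t).
Premise 1, O(h → ~t), contraposes to O(t → ~h); with O(t) we get O(~h).
Premise 10, O(~p → h), contraposes to O(~h → p); with O(~h) we get O(p).
Applying K to premise 6 (O(p → ~m)) and O(p) yields O(~m).
With premise 7, O(~m → g), the K-axiom yields O(g).
The contrapositive of premise 4 (O(~j → ~g)) is O(g → j), and O(g) is already established, so O(j).
Premise 3 is O(~w → ~j); contrapositively O(j → w). Since O(j) holds, K gives O(w).
Premises 2, 5, 8, 9, 11 do not contribute to this derivation.
Hence w is obligatory.

Obligatory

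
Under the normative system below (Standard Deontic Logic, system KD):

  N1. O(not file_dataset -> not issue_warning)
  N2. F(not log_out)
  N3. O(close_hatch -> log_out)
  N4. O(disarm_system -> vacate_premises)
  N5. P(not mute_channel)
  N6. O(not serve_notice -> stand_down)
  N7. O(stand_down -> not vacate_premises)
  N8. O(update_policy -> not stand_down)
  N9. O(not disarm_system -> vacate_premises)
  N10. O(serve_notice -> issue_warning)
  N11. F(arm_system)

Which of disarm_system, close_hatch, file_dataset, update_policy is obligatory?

file_dataset

Premises 9 and 4 are O(not disarm_system -> vacate_premises) and O(disarm_system -> vacate_premises); every ideal world satisfies not disarm_system or disarm_system, so in either case vacate_premises holds — hence O(vacate_premises).
Premise 7, O(stand_down -> not vacate_premises), contraposes to O(vacate_premises -> not stand_down); with O(vacate_premises) we get O(not stand_down).
Premise 6 is O(not serve_notice -> stand_down); contrapositively O(not stand_down -> serve_notice). Since O(not stand_down) holds, K gives O(serve_notice).
With premise 10, O(serve_notice -> issue_warning), the K-axiom yields O(issue_warning).
Premise 1, O(not file_dataset -> not issue_warning), contraposes to O(issue_warning -> file_dataset); with O(issue_warning) we get O(file_dataset).
So O(file_dataset) holds — file_dataset is obligatory. None of the other listed options is made obligatory by any chain of premises.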